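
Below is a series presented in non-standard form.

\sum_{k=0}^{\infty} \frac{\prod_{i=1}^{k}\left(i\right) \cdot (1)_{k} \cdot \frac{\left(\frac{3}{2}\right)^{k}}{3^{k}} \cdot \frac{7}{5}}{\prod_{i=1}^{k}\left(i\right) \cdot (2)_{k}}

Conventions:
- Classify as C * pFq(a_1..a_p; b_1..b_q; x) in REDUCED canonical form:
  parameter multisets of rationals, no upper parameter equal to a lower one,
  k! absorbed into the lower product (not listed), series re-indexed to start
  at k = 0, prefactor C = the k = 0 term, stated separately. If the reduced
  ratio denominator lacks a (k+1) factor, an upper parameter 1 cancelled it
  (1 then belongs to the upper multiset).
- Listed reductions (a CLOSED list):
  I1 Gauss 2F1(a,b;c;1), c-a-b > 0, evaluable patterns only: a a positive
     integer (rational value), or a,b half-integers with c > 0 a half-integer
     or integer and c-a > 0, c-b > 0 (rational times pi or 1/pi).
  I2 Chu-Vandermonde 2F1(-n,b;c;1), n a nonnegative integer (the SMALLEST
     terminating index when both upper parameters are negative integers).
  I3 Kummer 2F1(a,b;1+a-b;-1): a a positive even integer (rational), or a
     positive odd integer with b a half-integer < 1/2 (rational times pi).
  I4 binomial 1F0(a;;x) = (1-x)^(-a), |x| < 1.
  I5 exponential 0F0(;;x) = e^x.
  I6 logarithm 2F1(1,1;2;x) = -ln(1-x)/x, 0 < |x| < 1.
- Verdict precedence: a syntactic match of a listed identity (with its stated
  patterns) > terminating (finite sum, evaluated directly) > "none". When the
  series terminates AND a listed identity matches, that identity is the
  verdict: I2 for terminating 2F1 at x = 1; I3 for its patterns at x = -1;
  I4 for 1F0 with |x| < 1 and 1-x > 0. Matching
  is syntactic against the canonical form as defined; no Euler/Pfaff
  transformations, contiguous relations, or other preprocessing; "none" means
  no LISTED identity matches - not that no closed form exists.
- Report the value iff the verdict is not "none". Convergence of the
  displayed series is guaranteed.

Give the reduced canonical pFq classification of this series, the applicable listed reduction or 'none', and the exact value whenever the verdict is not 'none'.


Reduced: x = \frac{1}{2}, 2F1, upper = {1, 1}, lower = {2}, C = \frac{7}{5}. Verdict at x = \frac{1}{2}: logarithm (I6) matches (the logarithm: parameters (1,1;2), x = \frac{1}{2}). Hence: \left(-\frac{14}{5}\right) \cdot \ln\left(\frac{1}{2}\right).

First insight: with t_0 = \frac{7}{5}, the running product (C = 7/5, x = 1/2) telescopes to a rising factorial.
Ratio: r(k) = \frac{1}{2} * (k+1) (k+1) / [(k+2) (k+1)] - rational in k. x = \frac{1}{2}; t_0 = \frac{7}{5}; negate the roots.


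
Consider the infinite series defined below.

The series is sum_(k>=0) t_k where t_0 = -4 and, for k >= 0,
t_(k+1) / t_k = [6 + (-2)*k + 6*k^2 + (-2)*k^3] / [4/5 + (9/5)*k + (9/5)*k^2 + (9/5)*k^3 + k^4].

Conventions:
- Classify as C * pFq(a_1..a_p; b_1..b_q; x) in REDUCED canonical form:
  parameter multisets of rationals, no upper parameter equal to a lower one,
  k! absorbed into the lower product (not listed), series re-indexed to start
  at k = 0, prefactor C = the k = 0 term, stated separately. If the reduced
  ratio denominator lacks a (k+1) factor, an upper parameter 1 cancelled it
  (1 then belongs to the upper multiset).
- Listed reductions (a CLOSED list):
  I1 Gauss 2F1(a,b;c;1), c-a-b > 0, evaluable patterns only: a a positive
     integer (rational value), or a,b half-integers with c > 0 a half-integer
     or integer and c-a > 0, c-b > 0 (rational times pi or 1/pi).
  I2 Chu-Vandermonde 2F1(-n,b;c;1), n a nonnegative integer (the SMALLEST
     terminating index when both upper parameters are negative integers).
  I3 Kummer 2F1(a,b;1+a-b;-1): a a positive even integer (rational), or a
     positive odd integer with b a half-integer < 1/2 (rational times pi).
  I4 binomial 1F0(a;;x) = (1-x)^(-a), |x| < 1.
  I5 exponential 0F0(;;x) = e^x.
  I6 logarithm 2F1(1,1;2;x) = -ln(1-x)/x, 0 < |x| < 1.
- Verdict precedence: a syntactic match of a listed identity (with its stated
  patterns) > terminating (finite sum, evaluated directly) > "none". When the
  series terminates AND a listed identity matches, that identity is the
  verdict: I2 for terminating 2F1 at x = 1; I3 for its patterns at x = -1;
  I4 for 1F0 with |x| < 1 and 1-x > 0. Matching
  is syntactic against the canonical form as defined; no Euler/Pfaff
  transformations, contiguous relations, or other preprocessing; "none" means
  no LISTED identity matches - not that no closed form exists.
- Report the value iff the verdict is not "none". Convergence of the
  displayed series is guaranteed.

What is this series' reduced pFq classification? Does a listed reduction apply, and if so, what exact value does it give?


At argument -2: a 1F1 with upper {-3}, lower {4/5}, scaled by C = -4. Verdict: terminating - no listed pattern fits, but -3 in the upper list cuts the series at k = 3; direct evaluation. Value: -4742/63.

The tell: t_0 being -4, the ratio is unreduced: k^2 + 1 divides both sides (prefactor -4).
Term ratio: r(k) = (-2) * (k-3) / [(k+4/5) (k+1)] - poly over poly, x = (-2) from leading terms; C = -4 at k = 0.


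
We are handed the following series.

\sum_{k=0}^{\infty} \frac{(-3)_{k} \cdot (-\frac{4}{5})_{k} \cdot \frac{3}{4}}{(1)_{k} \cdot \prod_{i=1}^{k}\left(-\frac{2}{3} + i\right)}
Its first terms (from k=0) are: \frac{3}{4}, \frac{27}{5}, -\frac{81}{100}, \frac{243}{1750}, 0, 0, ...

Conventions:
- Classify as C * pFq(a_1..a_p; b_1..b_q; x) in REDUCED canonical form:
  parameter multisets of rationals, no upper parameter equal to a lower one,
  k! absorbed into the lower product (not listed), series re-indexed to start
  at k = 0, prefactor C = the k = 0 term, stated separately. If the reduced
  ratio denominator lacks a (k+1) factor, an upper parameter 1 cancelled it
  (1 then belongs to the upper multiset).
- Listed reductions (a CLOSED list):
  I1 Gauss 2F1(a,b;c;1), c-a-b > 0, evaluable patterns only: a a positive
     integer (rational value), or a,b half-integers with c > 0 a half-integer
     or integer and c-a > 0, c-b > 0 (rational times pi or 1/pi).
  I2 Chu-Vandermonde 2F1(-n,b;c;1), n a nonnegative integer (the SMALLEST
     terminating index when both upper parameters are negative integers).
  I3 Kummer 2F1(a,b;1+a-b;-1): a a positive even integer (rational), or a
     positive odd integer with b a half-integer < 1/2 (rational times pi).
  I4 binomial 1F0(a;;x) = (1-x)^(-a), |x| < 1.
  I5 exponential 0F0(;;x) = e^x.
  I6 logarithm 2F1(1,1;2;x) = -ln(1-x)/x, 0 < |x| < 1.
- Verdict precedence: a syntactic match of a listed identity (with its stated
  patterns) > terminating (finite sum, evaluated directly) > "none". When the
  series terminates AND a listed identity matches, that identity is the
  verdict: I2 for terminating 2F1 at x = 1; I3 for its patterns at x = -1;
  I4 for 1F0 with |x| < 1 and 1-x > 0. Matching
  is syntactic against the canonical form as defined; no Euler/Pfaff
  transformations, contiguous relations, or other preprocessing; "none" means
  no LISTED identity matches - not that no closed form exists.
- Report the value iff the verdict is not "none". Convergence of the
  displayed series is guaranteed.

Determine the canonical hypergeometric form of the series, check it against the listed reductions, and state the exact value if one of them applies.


Key observation: with t_0 = \frac{3}{4}, the lower running product (prefactor 3/4) is a rising factorial.
Step ratio: r(k) = 1 * (k-3) (k-\frac{4}{5}) / [(k+\frac{1}{3}) (k+1)] - rational in k. x = 1; t_0 = \frac{3}{4}; negate the roots.

Classification (C = \frac{3}{4}): 2F1 with upper {-3, -\frac{4}{5}}, lower {\frac{1}{3}}, argument x = 1. Verdict: Chu-Vandermonde (I2) fires (terminating 2F1 at x = 1 with n = 3, b = -4/5, c = \frac{1}{3}). Exact value: \frac{4794}{875}.


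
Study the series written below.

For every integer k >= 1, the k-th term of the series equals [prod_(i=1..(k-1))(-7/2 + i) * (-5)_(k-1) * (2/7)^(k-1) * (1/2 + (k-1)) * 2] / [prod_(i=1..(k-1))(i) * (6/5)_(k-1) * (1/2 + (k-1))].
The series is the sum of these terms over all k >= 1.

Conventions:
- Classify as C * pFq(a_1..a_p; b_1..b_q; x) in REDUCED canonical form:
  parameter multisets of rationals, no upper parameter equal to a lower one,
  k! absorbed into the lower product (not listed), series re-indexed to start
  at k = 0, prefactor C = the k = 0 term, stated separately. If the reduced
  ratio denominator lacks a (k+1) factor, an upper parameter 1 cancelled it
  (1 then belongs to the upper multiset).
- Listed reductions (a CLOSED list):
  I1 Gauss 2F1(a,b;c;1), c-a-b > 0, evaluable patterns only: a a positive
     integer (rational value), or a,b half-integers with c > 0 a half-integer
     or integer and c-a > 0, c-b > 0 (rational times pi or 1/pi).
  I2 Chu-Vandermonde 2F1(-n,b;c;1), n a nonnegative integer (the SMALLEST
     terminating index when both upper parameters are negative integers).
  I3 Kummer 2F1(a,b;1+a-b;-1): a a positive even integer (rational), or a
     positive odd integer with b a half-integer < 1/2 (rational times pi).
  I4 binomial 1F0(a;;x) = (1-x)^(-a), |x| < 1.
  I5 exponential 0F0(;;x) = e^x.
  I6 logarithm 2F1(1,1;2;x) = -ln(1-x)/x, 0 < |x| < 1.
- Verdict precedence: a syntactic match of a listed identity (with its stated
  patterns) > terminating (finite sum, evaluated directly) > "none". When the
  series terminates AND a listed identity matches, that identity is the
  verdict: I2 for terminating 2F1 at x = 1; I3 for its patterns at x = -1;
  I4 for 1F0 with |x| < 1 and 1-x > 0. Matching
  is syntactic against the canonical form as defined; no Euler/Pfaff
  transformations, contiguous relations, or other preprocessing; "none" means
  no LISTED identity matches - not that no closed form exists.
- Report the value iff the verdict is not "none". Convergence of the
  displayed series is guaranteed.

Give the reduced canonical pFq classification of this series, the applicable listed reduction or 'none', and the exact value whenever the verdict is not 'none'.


Reduced: x = 2/7, 2F1, upper = {-5, -5/2}, lower = {6/5}, C = 2. Verdict: terminating. (-5)_k vanishes past k = 5, leaving a 6-term sum, computed directly. Exact value: 5584583523/538361824.

Key observation: with t_0 = 2, the product of the first k integers (C = 2, x = 2/7) is k!.
Term ratio: r(k) = (2/7) * (k-5) (k-5/2) / [(k+6/5) (k+1)] - rational; roots negated = parameters, x = (2/7), C = 2.


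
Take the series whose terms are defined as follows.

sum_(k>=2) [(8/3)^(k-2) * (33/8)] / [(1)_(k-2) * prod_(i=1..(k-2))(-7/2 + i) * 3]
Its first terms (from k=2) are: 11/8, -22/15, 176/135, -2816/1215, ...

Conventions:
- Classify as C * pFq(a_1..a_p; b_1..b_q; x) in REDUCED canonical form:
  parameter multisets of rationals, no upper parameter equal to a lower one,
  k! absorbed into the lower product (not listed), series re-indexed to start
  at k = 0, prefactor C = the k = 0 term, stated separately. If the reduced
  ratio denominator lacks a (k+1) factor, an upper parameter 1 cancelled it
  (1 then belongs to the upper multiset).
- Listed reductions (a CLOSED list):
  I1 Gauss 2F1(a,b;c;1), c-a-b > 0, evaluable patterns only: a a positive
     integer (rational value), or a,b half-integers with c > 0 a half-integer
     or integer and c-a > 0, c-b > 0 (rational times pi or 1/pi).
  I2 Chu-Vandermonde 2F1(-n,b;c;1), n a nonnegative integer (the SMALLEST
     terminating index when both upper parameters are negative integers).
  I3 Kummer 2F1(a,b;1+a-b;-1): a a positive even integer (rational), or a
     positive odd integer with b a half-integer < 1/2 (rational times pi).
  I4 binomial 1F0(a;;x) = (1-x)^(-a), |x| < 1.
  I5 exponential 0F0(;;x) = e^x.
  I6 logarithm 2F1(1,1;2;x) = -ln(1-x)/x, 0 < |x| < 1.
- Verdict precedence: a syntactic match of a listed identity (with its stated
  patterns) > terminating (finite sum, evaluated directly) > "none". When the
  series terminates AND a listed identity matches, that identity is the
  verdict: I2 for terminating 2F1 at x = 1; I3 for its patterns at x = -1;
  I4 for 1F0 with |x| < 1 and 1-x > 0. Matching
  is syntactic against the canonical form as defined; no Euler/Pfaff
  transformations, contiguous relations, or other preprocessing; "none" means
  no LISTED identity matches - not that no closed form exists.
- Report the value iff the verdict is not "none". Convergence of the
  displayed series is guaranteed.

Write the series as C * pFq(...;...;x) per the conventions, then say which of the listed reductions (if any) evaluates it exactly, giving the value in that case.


Structural cue: from the first term 11/8: (1)_k (C = 11/8, x = 8/3) is k! itself.
Term ratio: r(k) = (8/3) * 1 / [(k-5/2) (k+1)] - rational in k. x = (8/3); t_0 = 11/8; negate the roots.

Prefactor 11/8, argument 8/3: 0F1 with upper {-} over lower {-5/2}. Verdict: none. No listed pattern accepts 0F1(-; -5/2; 8/3).


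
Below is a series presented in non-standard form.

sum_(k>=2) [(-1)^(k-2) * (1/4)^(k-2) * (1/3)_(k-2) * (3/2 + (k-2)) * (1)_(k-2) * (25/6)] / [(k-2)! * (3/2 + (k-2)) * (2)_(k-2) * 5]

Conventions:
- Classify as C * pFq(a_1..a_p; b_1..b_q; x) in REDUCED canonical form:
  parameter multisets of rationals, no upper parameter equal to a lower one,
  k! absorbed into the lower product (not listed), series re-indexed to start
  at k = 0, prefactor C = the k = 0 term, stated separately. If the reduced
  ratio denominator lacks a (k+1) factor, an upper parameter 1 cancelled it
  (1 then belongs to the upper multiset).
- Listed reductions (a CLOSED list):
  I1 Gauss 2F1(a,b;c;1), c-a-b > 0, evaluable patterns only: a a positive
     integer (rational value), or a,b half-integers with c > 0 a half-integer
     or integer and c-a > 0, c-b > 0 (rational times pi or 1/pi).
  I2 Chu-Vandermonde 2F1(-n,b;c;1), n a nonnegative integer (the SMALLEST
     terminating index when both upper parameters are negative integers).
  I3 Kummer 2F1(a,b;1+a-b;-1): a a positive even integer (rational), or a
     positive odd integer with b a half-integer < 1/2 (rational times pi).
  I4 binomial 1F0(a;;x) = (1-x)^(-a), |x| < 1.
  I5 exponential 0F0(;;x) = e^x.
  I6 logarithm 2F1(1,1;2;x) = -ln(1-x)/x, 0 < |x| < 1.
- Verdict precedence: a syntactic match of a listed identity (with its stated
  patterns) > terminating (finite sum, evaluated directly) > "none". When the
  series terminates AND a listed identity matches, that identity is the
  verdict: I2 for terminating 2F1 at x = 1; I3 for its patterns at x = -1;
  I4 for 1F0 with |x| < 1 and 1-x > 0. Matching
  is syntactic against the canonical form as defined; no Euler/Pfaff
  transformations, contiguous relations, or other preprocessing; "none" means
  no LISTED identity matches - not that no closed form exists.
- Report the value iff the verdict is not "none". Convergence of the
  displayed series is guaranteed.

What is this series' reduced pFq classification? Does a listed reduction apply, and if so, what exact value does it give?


This is 5/6 * 2F1(1/3, 1; 2; -1/4) in reduced canonical form. Verdict: none - this 2F1 at x = -1/4 matches no listed pattern, and upper {1/3, 1} holds no stopper.

First insight: with t_0 = 5/6, k + 3/2 divides numerator and denominator alike; C = 5/6, x = -1/4 after cancelling.
Step ratio: r(k) = (-1/4) * (k+1/3) (k+1) / [(k+2) (k+1)] - poly over poly, x = (-1/4) from leading terms; C = 5/6 at k = 0.


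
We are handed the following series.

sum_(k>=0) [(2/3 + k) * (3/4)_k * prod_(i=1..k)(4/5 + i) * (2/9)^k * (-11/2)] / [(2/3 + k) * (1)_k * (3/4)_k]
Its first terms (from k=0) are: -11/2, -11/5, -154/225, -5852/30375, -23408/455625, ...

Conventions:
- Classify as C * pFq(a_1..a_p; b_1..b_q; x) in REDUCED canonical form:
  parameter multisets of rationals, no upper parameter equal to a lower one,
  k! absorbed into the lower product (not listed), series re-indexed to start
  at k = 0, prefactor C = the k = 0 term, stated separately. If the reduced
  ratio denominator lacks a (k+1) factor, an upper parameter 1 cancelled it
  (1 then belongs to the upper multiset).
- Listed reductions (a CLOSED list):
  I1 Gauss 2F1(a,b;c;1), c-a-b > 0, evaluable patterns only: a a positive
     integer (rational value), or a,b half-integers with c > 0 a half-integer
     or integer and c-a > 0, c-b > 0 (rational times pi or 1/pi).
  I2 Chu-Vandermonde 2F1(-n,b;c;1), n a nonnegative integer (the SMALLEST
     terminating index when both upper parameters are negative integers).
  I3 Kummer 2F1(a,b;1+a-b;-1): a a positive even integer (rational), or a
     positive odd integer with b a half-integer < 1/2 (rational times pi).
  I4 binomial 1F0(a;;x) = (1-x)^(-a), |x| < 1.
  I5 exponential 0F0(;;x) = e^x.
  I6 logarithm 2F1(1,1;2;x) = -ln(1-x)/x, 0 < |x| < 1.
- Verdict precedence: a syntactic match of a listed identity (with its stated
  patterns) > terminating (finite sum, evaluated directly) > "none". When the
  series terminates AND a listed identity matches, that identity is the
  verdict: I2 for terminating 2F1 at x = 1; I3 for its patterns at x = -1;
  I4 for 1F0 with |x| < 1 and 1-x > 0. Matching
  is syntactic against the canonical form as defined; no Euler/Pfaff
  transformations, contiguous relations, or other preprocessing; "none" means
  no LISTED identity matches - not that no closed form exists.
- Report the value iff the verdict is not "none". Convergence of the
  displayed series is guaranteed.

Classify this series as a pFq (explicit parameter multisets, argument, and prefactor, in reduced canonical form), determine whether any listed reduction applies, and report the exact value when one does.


Key observation: with t_0 = -11/2, (1)_k (C = -11/2, x = 2/9) is k! itself.
Consecutive-term ratio: r(k) = (2/9) * (k+9/5) / [(k+1)] ; factor over Q: parameters, x = (2/9), and C = -11/2.

At argument 2/9: a 1F0 with upper {9/5}, lower {-}, scaled by C = -11/2. Verdict (x = 2/9): the I4 binomial reduction applies (the 1F0 binomial series: exponent -9/5, x = 2/9). Exact value: (-11/2) * (7/9)^(-9/5).


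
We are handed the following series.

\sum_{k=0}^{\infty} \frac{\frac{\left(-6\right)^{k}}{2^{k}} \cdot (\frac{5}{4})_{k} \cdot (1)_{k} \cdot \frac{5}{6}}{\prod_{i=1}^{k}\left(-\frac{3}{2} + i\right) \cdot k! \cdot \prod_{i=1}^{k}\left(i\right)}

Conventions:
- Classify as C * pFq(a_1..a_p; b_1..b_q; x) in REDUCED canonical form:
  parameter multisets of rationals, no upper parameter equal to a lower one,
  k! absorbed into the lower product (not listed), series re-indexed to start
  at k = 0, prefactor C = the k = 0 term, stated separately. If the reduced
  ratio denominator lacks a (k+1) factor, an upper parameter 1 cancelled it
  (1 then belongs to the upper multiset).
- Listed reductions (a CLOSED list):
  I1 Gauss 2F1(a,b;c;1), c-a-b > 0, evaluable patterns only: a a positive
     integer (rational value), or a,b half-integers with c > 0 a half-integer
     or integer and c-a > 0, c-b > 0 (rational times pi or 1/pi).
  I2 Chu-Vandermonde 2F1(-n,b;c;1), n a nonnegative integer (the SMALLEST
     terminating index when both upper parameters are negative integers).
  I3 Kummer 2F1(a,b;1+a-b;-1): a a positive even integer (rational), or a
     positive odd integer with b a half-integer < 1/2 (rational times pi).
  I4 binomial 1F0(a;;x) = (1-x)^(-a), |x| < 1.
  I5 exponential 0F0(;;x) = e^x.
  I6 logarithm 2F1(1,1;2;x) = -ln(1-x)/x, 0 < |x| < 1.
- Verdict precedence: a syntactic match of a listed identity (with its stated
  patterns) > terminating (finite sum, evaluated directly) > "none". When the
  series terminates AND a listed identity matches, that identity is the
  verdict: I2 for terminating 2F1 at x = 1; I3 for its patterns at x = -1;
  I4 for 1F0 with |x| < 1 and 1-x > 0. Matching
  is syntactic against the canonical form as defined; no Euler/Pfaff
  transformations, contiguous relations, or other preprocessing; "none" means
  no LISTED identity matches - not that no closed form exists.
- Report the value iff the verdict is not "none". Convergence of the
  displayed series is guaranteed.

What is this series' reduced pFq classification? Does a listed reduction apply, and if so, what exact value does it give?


The series (x = -3) is 1F1: upper {\frac{5}{4}}, lower {-\frac{1}{2}}, prefactor \frac{5}{6}. Verdict: none - this 1F1 at x = -3 matches no listed pattern, and upper {\frac{5}{4}} holds no stopper.

Key step: with t_0 = \frac{5}{6}, the parameter 1 appears in both the upper and lower lists and cancels.
Step ratio: r(k) = -3 * (k+\frac{5}{4}) / [(k-\frac{1}{2}) (k+1)] - rational; roots negated = parameters, x = -3, C = \frac{5}{6}.


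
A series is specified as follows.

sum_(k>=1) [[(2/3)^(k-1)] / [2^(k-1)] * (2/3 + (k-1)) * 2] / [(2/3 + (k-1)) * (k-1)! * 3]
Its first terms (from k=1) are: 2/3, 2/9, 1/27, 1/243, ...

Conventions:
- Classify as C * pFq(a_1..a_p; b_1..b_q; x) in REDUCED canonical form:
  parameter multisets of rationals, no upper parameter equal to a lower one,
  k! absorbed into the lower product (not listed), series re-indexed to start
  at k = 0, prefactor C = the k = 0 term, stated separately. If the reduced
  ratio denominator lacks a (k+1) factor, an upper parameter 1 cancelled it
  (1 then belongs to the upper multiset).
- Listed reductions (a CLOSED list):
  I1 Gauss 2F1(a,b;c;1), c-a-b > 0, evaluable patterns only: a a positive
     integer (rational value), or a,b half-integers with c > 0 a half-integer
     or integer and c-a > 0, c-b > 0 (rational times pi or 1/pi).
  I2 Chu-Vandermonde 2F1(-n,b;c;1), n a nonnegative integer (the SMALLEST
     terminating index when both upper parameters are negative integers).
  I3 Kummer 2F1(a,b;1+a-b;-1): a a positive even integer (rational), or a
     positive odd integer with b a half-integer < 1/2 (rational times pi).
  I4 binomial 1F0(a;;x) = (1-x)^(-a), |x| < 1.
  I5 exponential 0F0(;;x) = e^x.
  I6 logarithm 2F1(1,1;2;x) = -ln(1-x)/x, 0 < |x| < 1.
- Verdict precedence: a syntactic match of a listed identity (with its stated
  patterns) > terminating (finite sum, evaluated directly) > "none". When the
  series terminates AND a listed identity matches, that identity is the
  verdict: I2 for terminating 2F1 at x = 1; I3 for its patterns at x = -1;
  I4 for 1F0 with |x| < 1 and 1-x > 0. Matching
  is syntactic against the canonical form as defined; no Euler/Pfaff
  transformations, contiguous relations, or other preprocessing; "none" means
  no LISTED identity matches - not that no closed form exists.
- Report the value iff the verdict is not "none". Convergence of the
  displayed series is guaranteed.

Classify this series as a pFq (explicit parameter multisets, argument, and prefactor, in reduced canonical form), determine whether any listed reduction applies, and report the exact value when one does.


At argument 1/3: a 0F0 with upper {-}, lower {-}, scaled by C = 2/3. Verdict: the I5 exponential reduction fires (the 0F0 exponential series at x = 1/3). Exact value: (2/3) * e^(1/3).

Key step: from the first term 2/3: the two k-th powers (C = 2/3, x = 1/3) combine into one argument.
Ratio: r(k) = (1/3) * 1 / [(k+1)] - poly over poly, x = (1/3) from leading terms; C = 2/3 at k = 0.


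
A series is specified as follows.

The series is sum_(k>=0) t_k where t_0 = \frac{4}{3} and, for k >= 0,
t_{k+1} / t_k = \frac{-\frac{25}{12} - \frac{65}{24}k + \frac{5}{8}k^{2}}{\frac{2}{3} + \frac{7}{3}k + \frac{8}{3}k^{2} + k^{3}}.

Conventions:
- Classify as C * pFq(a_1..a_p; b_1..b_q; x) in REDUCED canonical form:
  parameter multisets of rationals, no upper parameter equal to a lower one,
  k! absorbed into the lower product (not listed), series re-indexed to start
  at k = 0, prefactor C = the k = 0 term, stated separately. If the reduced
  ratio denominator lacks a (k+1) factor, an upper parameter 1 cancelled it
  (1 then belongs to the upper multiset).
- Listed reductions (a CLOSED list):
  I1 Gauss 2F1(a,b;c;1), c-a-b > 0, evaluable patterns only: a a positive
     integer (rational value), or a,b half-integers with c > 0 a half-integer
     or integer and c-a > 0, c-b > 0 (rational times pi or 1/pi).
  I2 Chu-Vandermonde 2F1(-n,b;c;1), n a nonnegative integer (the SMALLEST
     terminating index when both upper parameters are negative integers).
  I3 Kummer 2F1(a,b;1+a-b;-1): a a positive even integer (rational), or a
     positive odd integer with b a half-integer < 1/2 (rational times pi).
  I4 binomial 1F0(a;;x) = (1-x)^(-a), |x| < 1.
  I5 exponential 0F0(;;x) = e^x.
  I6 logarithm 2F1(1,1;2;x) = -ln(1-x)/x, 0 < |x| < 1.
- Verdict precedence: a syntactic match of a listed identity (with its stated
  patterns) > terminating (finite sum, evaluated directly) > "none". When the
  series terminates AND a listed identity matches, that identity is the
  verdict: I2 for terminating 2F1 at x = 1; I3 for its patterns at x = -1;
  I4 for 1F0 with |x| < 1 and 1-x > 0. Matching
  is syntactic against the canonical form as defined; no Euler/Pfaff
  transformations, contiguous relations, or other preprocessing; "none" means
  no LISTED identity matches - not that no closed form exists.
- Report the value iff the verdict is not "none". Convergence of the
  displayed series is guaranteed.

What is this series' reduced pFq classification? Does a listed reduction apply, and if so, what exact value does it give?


At argument \frac{5}{8}: a 1F1 with upper {-5}, lower {1}, scaled by C = \frac{4}{3}. Verdict: terminating - no listed pattern fits, but -5 in the upper list cuts the series at k = 5; direct evaluation. Hence: -\frac{430793}{589824}.

First insight: with t_0 = \frac{4}{3}, cancel k + 2/3 from the displayed ratio first; then C = 4/3.
Term ratio: r(k) = \frac{5}{8} * (k-5) / [(k+1) (k+1)] - poly over poly, x = \frac{5}{8} from leading terms; C = \frac{4}{3} at k = 0.


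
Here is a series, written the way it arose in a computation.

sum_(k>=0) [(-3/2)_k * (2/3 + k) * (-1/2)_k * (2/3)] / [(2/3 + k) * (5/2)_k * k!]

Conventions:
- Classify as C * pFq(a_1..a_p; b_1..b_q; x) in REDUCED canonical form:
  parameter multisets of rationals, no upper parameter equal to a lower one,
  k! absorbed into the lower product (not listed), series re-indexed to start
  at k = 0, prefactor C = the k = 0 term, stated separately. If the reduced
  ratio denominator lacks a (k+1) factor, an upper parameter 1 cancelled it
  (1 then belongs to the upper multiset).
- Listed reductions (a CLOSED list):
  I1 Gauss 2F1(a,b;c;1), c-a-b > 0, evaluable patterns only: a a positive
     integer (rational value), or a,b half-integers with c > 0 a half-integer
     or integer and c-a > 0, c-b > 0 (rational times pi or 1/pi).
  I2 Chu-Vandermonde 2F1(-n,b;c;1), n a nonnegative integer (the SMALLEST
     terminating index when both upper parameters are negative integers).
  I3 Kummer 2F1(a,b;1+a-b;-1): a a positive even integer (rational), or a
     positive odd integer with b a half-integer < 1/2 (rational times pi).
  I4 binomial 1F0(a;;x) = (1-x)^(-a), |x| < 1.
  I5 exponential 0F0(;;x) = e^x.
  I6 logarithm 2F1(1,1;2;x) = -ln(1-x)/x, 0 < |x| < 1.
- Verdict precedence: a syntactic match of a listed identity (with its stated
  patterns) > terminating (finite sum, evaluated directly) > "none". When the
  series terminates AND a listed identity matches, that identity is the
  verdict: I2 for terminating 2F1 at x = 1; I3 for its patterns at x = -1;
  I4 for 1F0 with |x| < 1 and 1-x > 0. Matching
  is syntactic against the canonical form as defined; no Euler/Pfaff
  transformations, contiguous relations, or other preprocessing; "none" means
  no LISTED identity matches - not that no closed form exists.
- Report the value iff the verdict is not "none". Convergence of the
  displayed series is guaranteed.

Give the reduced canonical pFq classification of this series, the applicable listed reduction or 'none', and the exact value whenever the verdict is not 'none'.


x = 1 here; the reduced form reads 2F1, upper {-3/2, -1/2}, lower {5/2}, C = 2/3. Verdict: Gauss (I1, half-integer pattern) fires (x = 1; upper {-3/2, -1/2} half-integers, c = 5/2 in the evaluable pattern). Sum: (35/128) * pi.

Key step: from the first term 2/3: k + 2/3 divides numerator and denominator alike; C = 2/3, x = 1 after cancelling.
Term ratio: r(k) = 1 * (k-3/2) (k-1/2) / [(k+5/2) (k+1)] - rational in k, leading ratio 1; with t_0 = 2/3, classification follows.


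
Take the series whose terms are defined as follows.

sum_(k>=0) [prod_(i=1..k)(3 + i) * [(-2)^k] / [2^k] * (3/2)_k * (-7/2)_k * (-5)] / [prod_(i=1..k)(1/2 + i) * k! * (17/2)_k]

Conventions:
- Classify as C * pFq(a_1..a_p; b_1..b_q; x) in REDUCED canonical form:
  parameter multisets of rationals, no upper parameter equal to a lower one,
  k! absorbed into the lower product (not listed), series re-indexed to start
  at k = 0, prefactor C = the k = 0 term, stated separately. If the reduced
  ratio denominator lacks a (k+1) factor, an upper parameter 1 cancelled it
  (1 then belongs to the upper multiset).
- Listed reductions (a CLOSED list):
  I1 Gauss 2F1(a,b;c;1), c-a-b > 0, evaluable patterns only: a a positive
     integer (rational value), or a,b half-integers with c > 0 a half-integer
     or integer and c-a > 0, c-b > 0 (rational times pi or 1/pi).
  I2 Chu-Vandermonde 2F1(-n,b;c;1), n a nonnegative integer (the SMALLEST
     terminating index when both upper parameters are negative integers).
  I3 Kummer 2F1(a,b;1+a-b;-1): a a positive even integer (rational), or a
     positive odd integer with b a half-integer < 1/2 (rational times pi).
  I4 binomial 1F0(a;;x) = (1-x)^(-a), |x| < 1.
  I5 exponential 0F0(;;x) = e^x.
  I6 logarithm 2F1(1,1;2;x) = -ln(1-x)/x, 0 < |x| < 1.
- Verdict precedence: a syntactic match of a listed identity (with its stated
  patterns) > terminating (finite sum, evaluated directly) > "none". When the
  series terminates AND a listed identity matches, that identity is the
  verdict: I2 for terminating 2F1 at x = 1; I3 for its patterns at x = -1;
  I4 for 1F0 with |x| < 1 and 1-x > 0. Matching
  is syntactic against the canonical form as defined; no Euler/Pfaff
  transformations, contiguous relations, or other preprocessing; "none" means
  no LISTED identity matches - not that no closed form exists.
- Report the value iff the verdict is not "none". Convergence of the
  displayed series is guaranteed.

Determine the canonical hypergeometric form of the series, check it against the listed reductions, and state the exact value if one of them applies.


Structural cue: x = (-1) and the two k-th powers (C = -5, x = -1) combine into one argument.
Adjacent-term ratio: r(k) = (-1) * (k-7/2) (k+4) / [(k+17/2) (k+1)] - rational; roots negated = parameters, x = (-1), C = -5.

Reduced: x = -1, 2F1, upper = {-7/2, 4}, lower = {17/2}, C = -5. Verdict: Kummer's theorem (I3) applies (x = -1; c = 17/2 equals 1+a-b for upper {-7/2, 4}: listed pattern). Sum: -325/16.


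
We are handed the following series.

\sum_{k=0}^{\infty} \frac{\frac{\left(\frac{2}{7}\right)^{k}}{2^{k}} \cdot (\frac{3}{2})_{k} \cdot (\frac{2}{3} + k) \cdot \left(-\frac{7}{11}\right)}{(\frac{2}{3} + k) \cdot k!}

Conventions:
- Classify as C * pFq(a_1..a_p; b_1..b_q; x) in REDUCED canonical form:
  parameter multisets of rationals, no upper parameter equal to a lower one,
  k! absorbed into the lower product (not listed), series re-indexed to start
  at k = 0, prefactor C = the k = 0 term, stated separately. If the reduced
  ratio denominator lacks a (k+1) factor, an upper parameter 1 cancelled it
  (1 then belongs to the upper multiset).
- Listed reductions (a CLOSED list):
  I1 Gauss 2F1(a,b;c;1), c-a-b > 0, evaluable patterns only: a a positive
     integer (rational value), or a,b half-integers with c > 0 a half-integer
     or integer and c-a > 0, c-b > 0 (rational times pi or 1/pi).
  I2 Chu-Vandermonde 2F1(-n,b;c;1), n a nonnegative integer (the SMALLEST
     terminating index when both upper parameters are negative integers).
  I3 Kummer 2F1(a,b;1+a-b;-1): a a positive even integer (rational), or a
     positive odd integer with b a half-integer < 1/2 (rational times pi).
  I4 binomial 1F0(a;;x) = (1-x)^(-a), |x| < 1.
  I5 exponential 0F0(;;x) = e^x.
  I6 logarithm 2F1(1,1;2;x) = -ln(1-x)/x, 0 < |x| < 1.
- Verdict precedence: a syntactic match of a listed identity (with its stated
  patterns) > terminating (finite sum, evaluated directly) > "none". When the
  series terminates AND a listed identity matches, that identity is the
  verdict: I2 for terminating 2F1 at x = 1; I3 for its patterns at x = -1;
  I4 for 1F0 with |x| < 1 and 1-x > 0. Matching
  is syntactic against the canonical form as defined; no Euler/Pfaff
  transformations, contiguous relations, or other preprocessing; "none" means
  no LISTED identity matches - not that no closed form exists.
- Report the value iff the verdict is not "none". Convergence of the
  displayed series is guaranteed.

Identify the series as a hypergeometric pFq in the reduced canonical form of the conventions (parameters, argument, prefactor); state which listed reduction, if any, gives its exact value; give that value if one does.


At argument \frac{1}{7}: a 1F0 with upper {\frac{3}{2}}, lower {-}, scaled by C = -\frac{7}{11}. Verdict: this is the binomial series (I4) (the 1F0 binomial series: exponent -3/2, x = \frac{1}{7}). Its exact value is \left(-\frac{7}{11}\right) \cdot \left(\frac{6}{7}\right)^{-\frac{3}{2}}.

Structural cue: with t_0 = -\frac{7}{11}, the two k-th powers (C = -7/11, x = 1/7) combine into one argument.
Adjacent-term ratio: r(k) = \frac{1}{7} * (k+\frac{3}{2}) / [(k+1)] ; factor over Q: parameters, x = \frac{1}{7}, and C = -\frac{7}{11}.


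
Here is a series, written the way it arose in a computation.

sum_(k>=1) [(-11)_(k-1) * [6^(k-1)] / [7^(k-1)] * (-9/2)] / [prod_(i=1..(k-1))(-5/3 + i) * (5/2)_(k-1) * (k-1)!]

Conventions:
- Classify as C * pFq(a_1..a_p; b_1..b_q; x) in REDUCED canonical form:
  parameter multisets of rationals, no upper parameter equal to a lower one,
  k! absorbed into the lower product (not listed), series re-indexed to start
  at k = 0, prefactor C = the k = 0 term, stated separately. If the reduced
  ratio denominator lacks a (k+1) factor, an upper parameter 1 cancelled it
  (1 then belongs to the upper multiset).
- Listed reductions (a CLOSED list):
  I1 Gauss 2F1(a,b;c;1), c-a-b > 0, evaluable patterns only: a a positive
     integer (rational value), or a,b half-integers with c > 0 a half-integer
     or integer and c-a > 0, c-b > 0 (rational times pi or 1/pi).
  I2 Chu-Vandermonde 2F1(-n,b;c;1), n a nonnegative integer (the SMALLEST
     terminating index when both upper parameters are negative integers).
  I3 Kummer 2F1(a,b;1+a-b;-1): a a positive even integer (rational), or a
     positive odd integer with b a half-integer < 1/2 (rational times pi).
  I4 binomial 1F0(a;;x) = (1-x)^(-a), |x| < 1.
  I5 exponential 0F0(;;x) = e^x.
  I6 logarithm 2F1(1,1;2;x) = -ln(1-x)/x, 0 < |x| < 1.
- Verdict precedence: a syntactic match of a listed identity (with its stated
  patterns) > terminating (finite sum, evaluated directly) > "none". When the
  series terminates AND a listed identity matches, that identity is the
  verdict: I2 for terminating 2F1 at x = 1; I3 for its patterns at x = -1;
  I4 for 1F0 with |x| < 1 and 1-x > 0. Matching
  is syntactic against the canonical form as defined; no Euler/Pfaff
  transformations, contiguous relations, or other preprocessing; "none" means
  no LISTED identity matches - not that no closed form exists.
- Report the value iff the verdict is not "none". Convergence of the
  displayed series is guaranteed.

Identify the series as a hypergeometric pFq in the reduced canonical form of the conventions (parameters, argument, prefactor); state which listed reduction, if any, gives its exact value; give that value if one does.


Reduced: x = 6/7, 1F2, upper = {-11}, lower = {-2/3, 5/2}, C = -9/2. Verdict: terminating - no listed pattern fits, but -11 in the upper list cuts the series at k = 11; direct evaluation. Value: 4701546053979932225206524429/164703682035517810967031250.

The tell: t_0 = -9/2 here, and the lower running product (C = -9/2, x = 6/7) is a rising factorial.
Ratio: r(k) = (6/7) * (k-11) / [(k-2/3) (k+5/2) (k+1)] - rational; roots negated = parameters, x = (6/7), C = -9/2.


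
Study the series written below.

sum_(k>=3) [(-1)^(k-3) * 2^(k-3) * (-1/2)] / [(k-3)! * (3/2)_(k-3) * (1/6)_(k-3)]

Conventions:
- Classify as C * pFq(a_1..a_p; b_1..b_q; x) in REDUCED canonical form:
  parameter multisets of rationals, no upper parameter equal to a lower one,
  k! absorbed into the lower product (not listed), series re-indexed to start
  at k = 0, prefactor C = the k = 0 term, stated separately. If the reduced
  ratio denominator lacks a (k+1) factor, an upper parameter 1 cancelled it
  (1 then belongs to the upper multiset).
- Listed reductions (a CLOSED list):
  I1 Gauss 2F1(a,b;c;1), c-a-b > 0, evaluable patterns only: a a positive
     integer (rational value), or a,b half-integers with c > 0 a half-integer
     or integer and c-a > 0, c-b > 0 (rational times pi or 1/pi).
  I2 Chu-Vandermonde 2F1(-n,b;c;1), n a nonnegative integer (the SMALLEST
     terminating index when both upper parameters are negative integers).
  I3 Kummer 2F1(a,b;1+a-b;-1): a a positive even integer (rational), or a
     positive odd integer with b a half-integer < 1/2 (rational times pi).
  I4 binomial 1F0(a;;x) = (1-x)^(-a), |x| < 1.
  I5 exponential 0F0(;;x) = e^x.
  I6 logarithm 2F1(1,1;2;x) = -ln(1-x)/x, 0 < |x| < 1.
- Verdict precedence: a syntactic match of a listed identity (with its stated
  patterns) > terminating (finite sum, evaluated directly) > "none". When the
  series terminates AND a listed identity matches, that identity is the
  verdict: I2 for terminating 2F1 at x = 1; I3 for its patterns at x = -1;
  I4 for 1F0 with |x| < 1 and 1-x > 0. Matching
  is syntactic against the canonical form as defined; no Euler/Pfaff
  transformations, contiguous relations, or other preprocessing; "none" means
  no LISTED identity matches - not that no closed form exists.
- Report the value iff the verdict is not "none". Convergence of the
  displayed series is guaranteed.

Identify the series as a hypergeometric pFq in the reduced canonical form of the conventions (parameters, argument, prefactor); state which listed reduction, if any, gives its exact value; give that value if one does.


The series (x = -2) is 0F2: upper {-}, lower {1/6, 3/2}, prefactor -1/2. Verdict: none. No listed pattern accepts 0F2(-; 1/6, 3/2; -2).

Key step: x = (-2) and the (-1)^k factor (C = -1/2, x = -2) folds into the argument's sign.
Consecutive-term ratio: r(k) = (-2) * 1 / [(k+1/6) (k+3/2) (k+1)] - rational; roots negated = parameters, x = (-2), C = -1/2.


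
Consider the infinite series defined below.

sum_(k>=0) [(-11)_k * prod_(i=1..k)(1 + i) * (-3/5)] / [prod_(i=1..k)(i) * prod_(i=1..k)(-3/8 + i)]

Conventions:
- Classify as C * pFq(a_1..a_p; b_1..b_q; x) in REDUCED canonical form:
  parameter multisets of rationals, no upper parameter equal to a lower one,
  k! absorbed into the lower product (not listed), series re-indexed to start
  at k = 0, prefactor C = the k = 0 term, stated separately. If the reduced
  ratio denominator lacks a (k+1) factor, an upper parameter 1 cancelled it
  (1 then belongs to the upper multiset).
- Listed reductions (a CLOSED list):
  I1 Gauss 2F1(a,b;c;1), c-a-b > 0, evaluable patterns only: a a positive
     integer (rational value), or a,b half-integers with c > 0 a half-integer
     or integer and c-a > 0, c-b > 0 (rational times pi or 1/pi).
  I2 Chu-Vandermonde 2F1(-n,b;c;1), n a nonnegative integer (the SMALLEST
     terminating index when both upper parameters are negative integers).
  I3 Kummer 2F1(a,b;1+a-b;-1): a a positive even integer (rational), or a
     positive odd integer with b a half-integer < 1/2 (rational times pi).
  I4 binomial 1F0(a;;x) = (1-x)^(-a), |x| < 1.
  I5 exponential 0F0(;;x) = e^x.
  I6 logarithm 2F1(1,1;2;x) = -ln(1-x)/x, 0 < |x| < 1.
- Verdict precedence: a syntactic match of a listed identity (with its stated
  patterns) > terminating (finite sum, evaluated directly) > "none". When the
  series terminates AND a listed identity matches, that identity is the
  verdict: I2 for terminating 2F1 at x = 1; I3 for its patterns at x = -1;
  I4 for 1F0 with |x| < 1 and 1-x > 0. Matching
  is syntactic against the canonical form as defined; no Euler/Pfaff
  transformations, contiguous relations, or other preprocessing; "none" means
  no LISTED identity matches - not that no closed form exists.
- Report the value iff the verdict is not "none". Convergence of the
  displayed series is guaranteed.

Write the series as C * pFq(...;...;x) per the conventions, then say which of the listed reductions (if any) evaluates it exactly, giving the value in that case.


This is -3/5 * 2F1(-11, 2; 5/8; 1) in reduced canonical form. Verdict: Chu-Vandermonde (I2) matches (terminating 2F1 at x = 1 with n = 11, b = 2, c = 5/8). Its exact value is -9/2975.

Key observation: t_0 = -3/5 here, and the lower running product (C = -3/5, x = 1) is a rising factorial.
Consecutive-term ratio: r(k) = 1 * (k-11) (k+2) / [(k+5/8) (k+1)] - rational in k, leading ratio 1; with t_0 = -3/5, classification follows.
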